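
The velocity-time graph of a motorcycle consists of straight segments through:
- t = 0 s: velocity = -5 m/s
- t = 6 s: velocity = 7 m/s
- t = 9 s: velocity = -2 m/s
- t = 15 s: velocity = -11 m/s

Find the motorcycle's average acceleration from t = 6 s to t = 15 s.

-2 m/s²

Average acceleration = Δv/Δt = (-11 − 7)/(15 − 6) = -2 m/s².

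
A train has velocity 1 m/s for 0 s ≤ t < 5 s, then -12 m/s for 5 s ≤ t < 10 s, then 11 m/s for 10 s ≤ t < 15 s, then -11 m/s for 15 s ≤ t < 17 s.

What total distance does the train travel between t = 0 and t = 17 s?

142 m

Total distance travelled is ∫|v| dt — sum the magnitudes of each area piece.
0–5 s: |1| × 5 = 5 m
5–10 s: |-12| × 5 = 60 m
10–15 s: |11| × 5 = 55 m
15–17 s: |-11| × 2 = 22 m
Total distance = 142 m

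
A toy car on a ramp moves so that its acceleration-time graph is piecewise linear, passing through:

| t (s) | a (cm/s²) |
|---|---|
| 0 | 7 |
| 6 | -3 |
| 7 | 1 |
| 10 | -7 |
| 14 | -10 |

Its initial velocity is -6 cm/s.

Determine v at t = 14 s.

-38 cm/s

Δv equals the area under the a-t graph; then v = v₀ + Δv.
0–6 s: ½(7 + -3)(6) = 12 cm/s
6–7 s: ½(-3 + 1)(1) = -1 cm/s
7–10 s: ½(1 + -7)(3) = -9 cm/s
10–14 s: ½(-7 + -10)(4) = -34 cm/s
Δv = -32 cm/s, so v(14) = -6 + (-32) = -38 cm/s.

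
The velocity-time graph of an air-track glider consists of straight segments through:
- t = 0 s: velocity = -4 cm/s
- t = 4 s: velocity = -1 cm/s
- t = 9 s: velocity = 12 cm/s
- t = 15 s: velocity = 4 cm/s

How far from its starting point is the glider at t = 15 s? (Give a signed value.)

Net displacement equals the area under the velocity-time graph (areas below the axis count negative).
0–4 s: ½(-4 + -1)(4) = -10 cm
4–9 s: ½(-1 + 12)(5) = 27.5 cm
9–15 s: ½(12 + 4)(6) = 48 cm
Net displacement = 65.5 cm

65.5 cm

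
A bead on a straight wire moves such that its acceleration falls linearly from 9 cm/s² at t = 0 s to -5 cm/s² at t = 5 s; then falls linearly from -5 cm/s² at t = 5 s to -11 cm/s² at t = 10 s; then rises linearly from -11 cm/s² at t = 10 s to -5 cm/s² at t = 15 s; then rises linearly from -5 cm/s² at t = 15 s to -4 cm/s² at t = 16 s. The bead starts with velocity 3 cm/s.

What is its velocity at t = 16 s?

-71.5 cm/s

Δv equals the area under the a-t graph; then v = v₀ + Δv.
0–5 s: ½(9 + -5)(5) = 10 cm/s
5–10 s: ½(-5 + -11)(5) = -40 cm/s
10–15 s: ½(-11 + -5)(5) = -40 cm/s
15–16 s: ½(-5 + -4)(1) = -4.5 cm/s
Δv = -74.5 cm/s, so v(16) = 3 + (-74.5) = -71.5 cm/s.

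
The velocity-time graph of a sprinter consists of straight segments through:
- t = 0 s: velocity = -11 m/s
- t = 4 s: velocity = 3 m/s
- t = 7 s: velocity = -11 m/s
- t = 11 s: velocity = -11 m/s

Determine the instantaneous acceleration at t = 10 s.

0 m/s²

Acceleration is the slope of the v-t graph on 7–11 s: (-11 − -11)/(11 − 7) = 0 m/s².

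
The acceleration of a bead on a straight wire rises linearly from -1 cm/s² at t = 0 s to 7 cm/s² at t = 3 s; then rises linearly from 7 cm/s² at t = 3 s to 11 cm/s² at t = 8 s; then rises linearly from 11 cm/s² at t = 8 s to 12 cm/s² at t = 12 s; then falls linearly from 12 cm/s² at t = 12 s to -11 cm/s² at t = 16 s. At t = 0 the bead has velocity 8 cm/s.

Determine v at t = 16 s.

Δv equals the area under the a-t graph; then v = v₀ + Δv.
0–3 s: ½(-1 + 7)(3) = 9 cm/s
3–8 s: ½(7 + 11)(5) = 45 cm/s
8–12 s: ½(11 + 12)(4) = 46 cm/s
12–16 s: ½(12 + -11)(4) = 2 cm/s
Δv = 102 cm/s, so v(16) = 8 + (102) = 110 cm/s.

110 cm/s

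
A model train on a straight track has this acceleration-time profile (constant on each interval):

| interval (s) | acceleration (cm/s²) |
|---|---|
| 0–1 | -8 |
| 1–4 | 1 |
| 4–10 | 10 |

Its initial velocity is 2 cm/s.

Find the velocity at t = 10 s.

Δv equals the area under the a-t graph; then v = v₀ + Δv.
0–1 s: -8 × 1 = -8 cm/s
1–4 s: 1 × 3 = 3 cm/s
4–10 s: 10 × 6 = 60 cm/s
Δv = 55 cm/s, so v(10) = 2 + (55) = 57 cm/s.

57 cm/s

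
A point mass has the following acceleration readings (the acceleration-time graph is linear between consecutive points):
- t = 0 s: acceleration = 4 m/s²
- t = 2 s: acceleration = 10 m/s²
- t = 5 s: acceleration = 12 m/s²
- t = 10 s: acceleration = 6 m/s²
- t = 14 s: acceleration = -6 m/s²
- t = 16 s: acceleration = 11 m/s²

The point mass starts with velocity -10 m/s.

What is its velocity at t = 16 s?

Δv equals the area under the a-t graph; then v = v₀ + Δv.
0–2 s: ½(4 + 10)(2) = 14 m/s
2–5 s: ½(10 + 12)(3) = 33 m/s
5–10 s: ½(12 + 6)(5) = 45 m/s
10–14 s: ½(6 + -6)(4) = 0 m/s
14–16 s: ½(-6 + 11)(2) = 5 m/s
Δv = 97 m/s, so v(16) = -10 + (97) = 87 m/s.

87 m/s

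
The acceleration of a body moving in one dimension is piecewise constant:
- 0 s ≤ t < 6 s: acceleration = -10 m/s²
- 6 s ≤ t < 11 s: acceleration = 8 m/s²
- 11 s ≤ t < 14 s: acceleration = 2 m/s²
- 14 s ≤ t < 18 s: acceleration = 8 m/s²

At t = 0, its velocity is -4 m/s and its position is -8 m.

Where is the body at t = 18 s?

On each constant-a segment, Δv = aΔt and Δx = v₀Δt + ½aΔt²; chain segment to segment.
0–6 s: v starts -4 m/s; Δx = -4·6 + ½·-10·6² = -204 m; v ends -64 m/s.
6–11 s: v starts -64 m/s; Δx = -64·5 + ½·8·5² = -220 m; v ends -24 m/s.
11–14 s: v starts -24 m/s; Δx = -24·3 + ½·2·3² = -63 m; v ends -18 m/s.
14–18 s: v starts -18 m/s; Δx = -18·4 + ½·8·4² = -8 m; v ends 14 m/s.
x(18) = -8 + Σ Δx = -503 m.

-503 m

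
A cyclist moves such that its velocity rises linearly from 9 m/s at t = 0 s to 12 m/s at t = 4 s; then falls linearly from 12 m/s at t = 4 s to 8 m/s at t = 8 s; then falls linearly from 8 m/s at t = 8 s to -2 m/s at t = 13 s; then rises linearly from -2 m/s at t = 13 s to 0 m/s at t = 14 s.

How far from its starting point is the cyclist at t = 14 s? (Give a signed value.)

96 m

Displacement is the signed area under the v-t curve.
0–4 s: ½(9 + 12)(4) = 42 m
4–8 s: ½(12 + 8)(4) = 40 m
8–13 s: ½(8 + -2)(5) = 15 m
13–14 s: ½(-2 + 0)(1) = -1 m
Net displacement = 96 m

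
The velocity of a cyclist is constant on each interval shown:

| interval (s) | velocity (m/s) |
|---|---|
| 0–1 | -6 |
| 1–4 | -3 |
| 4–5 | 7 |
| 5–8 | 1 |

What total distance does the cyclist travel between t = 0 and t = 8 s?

25 m

Total distance travelled is ∫|v| dt — sum the magnitudes of each area piece.
0–1 s: |-6| × 1 = 6 m
1–4 s: |-3| × 3 = 9 m
4–5 s: |7| × 1 = 7 m
5–8 s: |1| × 3 = 3 m
Total distance = 25 m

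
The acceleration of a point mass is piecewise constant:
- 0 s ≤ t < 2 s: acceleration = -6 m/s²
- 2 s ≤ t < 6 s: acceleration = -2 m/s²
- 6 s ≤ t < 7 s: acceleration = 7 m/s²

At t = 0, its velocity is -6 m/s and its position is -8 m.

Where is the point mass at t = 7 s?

On each constant-a segment, Δv = aΔt and Δx = v₀Δt + ½aΔt²; chain segment to segment.
0–2 s: v starts -6 m/s; Δx = -6·2 + ½·-6·2² = -24 m; v ends -18 m/s.
2–6 s: v starts -18 m/s; Δx = -18·4 + ½·-2·4² = -88 m; v ends -26 m/s.
6–7 s: v starts -26 m/s; Δx = -26·1 + ½·7·1² = -22.5 m; v ends -19 m/s.
x(7) = -8 + Σ Δx = -142.5 m.

-142.5 m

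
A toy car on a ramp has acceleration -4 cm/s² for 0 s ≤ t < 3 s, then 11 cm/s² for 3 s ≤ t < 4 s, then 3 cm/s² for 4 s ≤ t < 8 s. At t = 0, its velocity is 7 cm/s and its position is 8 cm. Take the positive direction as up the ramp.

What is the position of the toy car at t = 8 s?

59.5 cm

On each constant-a segment, Δv = aΔt and Δx = v₀Δt + ½aΔt²; chain segment to segment.
0–3 s: v starts 7 cm/s; Δx = 7·3 + ½·-4·3² = 3 cm; v ends -5 cm/s.
3–4 s: v starts -5 cm/s; Δx = -5·1 + ½·11·1² = 0.5 cm; v ends 6 cm/s.
4–8 s: v starts 6 cm/s; Δx = 6·4 + ½·3·4² = 48 cm; v ends 18 cm/s.
x(8) = 8 + Σ Δx = 59.5 cm.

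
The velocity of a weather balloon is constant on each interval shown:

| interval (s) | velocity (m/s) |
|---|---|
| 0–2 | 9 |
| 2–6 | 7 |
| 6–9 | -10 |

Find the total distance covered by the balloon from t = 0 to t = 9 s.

Total distance travelled is ∫|v| dt — sum the magnitudes of each area piece.
0–2 s: |9| × 2 = 18 m
2–6 s: |7| × 4 = 28 m
6–9 s: |-10| × 3 = 30 m
Total distance = 76 m

76 m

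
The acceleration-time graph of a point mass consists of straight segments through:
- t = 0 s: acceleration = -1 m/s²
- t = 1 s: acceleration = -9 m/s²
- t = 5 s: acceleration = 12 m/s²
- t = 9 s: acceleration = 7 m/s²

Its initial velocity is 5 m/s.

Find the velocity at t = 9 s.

44 m/s

Δv equals the area under the a-t graph; then v = v₀ + Δv.
0–1 s: ½(-1 + -9)(1) = -5 m/s
1–5 s: ½(-9 + 12)(4) = 6 m/s
5–9 s: ½(12 + 7)(4) = 38 m/s
Δv = 39 m/s, so v(9) = 5 + (39) = 44 m/s.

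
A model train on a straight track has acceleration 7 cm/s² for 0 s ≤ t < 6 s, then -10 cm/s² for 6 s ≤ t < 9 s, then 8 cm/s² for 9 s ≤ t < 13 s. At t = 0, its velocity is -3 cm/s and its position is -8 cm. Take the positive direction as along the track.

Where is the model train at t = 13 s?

On each constant-a segment, Δv = aΔt and Δx = v₀Δt + ½aΔt²; chain segment to segment.
0–6 s: v starts -3 cm/s; Δx = -3·6 + ½·7·6² = 108 cm; v ends 39 cm/s.
6–9 s: v starts 39 cm/s; Δx = 39·3 + ½·-10·3² = 72 cm; v ends 9 cm/s.
9–13 s: v starts 9 cm/s; Δx = 9·4 + ½·8·4² = 100 cm; v ends 41 cm/s.
x(13) = -8 + Σ Δx = 272 cm.

272 cm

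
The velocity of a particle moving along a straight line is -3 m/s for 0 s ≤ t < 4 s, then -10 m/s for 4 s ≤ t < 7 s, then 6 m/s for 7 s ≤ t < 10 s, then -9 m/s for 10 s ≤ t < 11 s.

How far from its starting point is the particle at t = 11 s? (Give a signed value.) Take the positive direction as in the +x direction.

-33 m

Net displacement equals the area under the velocity-time graph (areas below the axis count negative).
0–4 s: -3 × 4 = -12 m
4–7 s: -10 × 3 = -30 m
7–10 s: 6 × 3 = 18 m
10–11 s: -9 × 1 = -9 m
Net displacement = -33 m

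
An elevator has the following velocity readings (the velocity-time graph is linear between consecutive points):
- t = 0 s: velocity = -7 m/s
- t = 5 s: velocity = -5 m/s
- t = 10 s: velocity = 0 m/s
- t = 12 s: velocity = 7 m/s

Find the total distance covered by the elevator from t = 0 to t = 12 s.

49.5 m

Distance (not displacement) is the total path length: add the absolute areas under v-t.
0–5 s: |½(-7 + -5)(5)| = 30 m
5–10 s: |½(-5 + 0)(5)| = 12.5 m
10–12 s: |½(0 + 7)(2)| = 7 m
Total distance = 49.5 m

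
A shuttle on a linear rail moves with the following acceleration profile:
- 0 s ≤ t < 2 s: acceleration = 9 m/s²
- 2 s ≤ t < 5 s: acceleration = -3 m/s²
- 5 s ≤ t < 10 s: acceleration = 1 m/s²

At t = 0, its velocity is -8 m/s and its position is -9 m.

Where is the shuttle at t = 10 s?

On each constant-a segment, Δv = aΔt and Δx = v₀Δt + ½aΔt²; chain segment to segment.
0–2 s: v starts -8 m/s; Δx = -8·2 + ½·9·2² = 2 m; v ends 10 m/s.
2–5 s: v starts 10 m/s; Δx = 10·3 + ½·-3·3² = 16.5 m; v ends 1 m/s.
5–10 s: v starts 1 m/s; Δx = 1·5 + ½·1·5² = 17.5 m; v ends 6 m/s.
x(10) = -9 + Σ Δx = 27 m.

27 m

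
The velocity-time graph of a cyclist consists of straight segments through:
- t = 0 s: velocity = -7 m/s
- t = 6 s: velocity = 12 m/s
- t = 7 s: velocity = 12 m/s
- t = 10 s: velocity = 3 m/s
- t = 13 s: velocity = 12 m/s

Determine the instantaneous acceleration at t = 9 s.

-3 m/s²

Acceleration is the slope of the v-t graph on 7–10 s: (3 − 12)/(10 − 7) = -3 m/s².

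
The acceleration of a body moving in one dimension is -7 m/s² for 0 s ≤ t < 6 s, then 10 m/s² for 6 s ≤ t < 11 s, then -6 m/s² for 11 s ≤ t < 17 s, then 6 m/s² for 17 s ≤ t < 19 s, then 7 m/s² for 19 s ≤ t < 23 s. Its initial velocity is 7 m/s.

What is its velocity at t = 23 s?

Δv equals the area under the a-t graph; then v = v₀ + Δv.
0–6 s: -7 × 6 = -42 m/s
6–11 s: 10 × 5 = 50 m/s
11–17 s: -6 × 6 = -36 m/s
17–19 s: 6 × 2 = 12 m/s
19–23 s: 7 × 4 = 28 m/s
Δv = 12 m/s, so v(23) = 7 + (12) = 19 m/s.

19 m/s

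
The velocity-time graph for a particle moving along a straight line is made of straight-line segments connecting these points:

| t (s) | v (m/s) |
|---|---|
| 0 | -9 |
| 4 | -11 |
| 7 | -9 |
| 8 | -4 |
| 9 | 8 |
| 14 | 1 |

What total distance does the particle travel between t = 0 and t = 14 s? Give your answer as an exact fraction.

Distance (not displacement) is the total path length: add the absolute areas under v-t.
0–4 s: |½(-9 + -11)(4)| = 40 m
4–7 s: |½(-11 + -9)(3)| = 30 m
7–8 s: |½(-9 + -4)(1)| = 6.5 m
8–9 s: v = 0 at t = 25/3 s; triangle areas 2/3 + 8/3 = 10/3 m
9–14 s: |½(8 + 1)(5)| = 22.5 m
Total distance = 307/3 m

307/3 m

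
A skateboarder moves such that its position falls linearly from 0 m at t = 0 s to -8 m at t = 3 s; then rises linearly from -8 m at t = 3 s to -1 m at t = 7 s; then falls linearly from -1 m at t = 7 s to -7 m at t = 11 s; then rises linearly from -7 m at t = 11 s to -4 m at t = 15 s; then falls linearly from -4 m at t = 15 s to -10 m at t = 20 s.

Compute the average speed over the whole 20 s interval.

1.5 m/s

Average speed = (total path length)/(elapsed time); on a piecewise-linear x-t graph the path length is Σ|Δx|.
0–3 s: |Δx| = |-8 − 0| = 8 m
3–7 s: |Δx| = |-1 − -8| = 7 m
7–11 s: |Δx| = |-7 − -1| = 6 m
11–15 s: |Δx| = |-4 − -7| = 3 m
15–20 s: |Δx| = |-10 − -4| = 6 m
Total path = 30 m; average speed = 30/20 = 1.5 m/s.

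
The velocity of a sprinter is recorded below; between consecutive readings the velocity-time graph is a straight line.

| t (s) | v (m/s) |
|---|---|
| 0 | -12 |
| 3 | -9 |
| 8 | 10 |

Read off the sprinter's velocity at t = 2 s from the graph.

On 0–3 s the graph is linear from -12 to -9 m/s: v(2) = -12 + (-9 − -12)·(2 − 0)/(3 − 0) = -10 m/s.

-10 m/s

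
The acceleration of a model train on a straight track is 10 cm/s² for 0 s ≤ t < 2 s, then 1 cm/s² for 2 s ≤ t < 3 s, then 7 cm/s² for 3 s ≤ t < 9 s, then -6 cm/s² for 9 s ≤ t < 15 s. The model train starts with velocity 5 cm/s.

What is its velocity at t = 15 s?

Δv equals the area under the a-t graph; then v = v₀ + Δv.
0–2 s: 10 × 2 = 20 cm/s
2–3 s: 1 × 1 = 1 cm/s
3–9 s: 7 × 6 = 42 cm/s
9–15 s: -6 × 6 = -36 cm/s
Δv = 27 cm/s, so v(15) = 5 + (27) = 32 cm/s.

32 cm/s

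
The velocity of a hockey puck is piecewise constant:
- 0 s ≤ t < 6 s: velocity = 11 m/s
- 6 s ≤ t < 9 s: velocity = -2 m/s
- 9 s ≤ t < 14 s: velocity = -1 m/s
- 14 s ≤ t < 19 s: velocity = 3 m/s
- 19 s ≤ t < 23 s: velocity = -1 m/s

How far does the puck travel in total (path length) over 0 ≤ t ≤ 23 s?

Distance (not displacement) is the total path length: add the absolute areas under v-t.
0–6 s: |11| × 6 = 66 m
6–9 s: |-2| × 3 = 6 m
9–14 s: |-1| × 5 = 5 m
14–19 s: |3| × 5 = 15 m
19–23 s: |-1| × 4 = 4 m
Total distance = 96 m

96 m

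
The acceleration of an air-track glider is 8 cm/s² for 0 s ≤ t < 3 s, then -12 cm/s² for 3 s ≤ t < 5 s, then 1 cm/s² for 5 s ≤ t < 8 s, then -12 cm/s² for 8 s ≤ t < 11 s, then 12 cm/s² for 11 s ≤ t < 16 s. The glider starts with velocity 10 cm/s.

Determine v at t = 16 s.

Δv equals the area under the a-t graph; then v = v₀ + Δv.
0–3 s: 8 × 3 = 24 cm/s
3–5 s: -12 × 2 = -24 cm/s
5–8 s: 1 × 3 = 3 cm/s
8–11 s: -12 × 3 = -36 cm/s
11–16 s: 12 × 5 = 60 cm/s
Δv = 27 cm/s, so v(16) = 10 + (27) = 37 cm/s.

37 cm/s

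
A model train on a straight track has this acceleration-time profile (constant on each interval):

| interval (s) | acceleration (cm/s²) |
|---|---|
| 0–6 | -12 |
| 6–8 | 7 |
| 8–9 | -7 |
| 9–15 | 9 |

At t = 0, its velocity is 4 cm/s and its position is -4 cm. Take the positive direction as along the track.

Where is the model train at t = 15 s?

-579.5 cm

On each constant-a segment, Δv = aΔt and Δx = v₀Δt + ½aΔt²; chain segment to segment.
0–6 s: v starts 4 cm/s; Δx = 4·6 + ½·-12·6² = -192 cm; v ends -68 cm/s.
6–8 s: v starts -68 cm/s; Δx = -68·2 + ½·7·2² = -122 cm; v ends -54 cm/s.
8–9 s: v starts -54 cm/s; Δx = -54·1 + ½·-7·1² = -57.5 cm; v ends -61 cm/s.
9–15 s: v starts -61 cm/s; Δx = -61·6 + ½·9·6² = -204 cm; v ends -7 cm/s.
x(15) = -4 + Σ Δx = -579.5 cm.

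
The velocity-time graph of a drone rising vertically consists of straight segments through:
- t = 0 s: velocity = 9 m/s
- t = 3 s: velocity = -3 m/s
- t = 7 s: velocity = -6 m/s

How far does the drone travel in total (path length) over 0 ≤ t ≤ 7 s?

Total distance travelled is ∫|v| dt — sum the magnitudes of each area piece.
0–3 s: v = 0 at t = 2.25 s; triangle areas 10.125 + 1.125 = 11.25 m
3–7 s: |½(-3 + -6)(4)| = 18 m
Total distance = 29.25 m

29.25 m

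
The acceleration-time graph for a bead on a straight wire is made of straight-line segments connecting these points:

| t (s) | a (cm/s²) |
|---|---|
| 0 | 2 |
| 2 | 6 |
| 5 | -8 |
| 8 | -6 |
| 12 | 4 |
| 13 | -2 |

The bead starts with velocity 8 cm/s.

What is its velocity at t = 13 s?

Δv equals the area under the a-t graph; then v = v₀ + Δv.
0–2 s: ½(2 + 6)(2) = 8 cm/s
2–5 s: ½(6 + -8)(3) = -3 cm/s
5–8 s: ½(-8 + -6)(3) = -21 cm/s
8–12 s: ½(-6 + 4)(4) = -4 cm/s
12–13 s: ½(4 + -2)(1) = 1 cm/s
Δv = -19 cm/s, so v(13) = 8 + (-19) = -11 cm/s.

-11 cm/s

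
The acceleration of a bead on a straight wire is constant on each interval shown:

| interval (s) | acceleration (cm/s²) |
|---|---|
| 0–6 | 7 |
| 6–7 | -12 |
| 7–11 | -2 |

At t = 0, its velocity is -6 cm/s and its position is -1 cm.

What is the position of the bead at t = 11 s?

On each constant-a segment, Δv = aΔt and Δx = v₀Δt + ½aΔt²; chain segment to segment.
0–6 s: v starts -6 cm/s; Δx = -6·6 + ½·7·6² = 90 cm; v ends 36 cm/s.
6–7 s: v starts 36 cm/s; Δx = 36·1 + ½·-12·1² = 30 cm; v ends 24 cm/s.
7–11 s: v starts 24 cm/s; Δx = 24·4 + ½·-2·4² = 80 cm; v ends 16 cm/s.
x(11) = -1 + Σ Δx = 199 cm.

199 cm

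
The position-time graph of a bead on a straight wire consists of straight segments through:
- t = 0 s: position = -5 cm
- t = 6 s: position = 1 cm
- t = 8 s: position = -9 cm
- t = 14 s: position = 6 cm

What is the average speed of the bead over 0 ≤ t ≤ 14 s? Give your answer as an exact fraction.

Average speed = (total path length)/(elapsed time); on a piecewise-linear x-t graph the path length is Σ|Δx|.
0–6 s: |Δx| = |1 − -5| = 6 cm
6–8 s: |Δx| = |-9 − 1| = 10 cm
8–14 s: |Δx| = |6 − -9| = 15 cm
Total path = 31 cm; average speed = 31/14 = 31/14 cm/s.

31/14 cm/s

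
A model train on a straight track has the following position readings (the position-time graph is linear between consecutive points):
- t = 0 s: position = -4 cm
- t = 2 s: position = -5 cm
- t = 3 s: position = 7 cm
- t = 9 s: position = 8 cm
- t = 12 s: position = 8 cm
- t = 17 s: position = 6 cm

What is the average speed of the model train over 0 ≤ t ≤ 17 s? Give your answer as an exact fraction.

Average speed = (total path length)/(elapsed time); on a piecewise-linear x-t graph the path length is Σ|Δx|.
0–2 s: |Δx| = |-5 − -4| = 1 cm
2–3 s: |Δx| = |7 − -5| = 12 cm
3–9 s: |Δx| = |8 − 7| = 1 cm
9–12 s: |Δx| = |8 − 8| = 0 cm
12–17 s: |Δx| = |6 − 8| = 2 cm
Total path = 16 cm; average speed = 16/17 = 16/17 cm/s.

16/17 cm/s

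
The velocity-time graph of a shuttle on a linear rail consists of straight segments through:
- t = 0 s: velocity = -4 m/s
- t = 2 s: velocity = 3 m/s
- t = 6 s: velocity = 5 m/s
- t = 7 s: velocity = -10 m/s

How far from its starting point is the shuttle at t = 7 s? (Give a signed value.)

Displacement is the signed area under the v-t curve.
0–2 s: ½(-4 + 3)(2) = -1 m
2–6 s: ½(3 + 5)(4) = 16 m
6–7 s: ½(5 + -10)(1) = -2.5 m
Net displacement = 12.5 m

12.5 m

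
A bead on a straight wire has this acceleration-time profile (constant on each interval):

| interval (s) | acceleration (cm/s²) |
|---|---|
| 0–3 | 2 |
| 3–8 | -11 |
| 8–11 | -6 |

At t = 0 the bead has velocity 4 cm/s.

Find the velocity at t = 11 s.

-63 cm/s

Δv equals the area under the a-t graph; then v = v₀ + Δv.
0–3 s: 2 × 3 = 6 cm/s
3–8 s: -11 × 5 = -55 cm/s
8–11 s: -6 × 3 = -18 cm/s
Δv = -67 cm/s, so v(11) = 4 + (-67) = -63 cm/s.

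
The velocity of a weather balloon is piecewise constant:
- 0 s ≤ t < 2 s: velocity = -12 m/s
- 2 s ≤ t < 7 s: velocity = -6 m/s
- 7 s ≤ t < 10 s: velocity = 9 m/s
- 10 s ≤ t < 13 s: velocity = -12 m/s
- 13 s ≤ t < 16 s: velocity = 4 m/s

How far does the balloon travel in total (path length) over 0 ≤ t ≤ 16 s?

129 m

Distance (not displacement) is the total path length: add the absolute areas under v-t.
0–2 s: |-12| × 2 = 24 m
2–7 s: |-6| × 5 = 30 m
7–10 s: |9| × 3 = 27 m
10–13 s: |-12| × 3 = 36 m
13–16 s: |4| × 3 = 12 m
Total distance = 129 m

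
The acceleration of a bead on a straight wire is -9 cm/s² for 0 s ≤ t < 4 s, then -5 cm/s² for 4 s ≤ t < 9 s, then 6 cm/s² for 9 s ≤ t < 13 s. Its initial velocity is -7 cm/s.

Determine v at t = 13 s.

-44 cm/s

Δv equals the area under the a-t graph; then v = v₀ + Δv.
0–4 s: -9 × 4 = -36 cm/s
4–9 s: -5 × 5 = -25 cm/s
9–13 s: 6 × 4 = 24 cm/s
Δv = -37 cm/s, so v(13) = -7 + (-37) = -44 cm/s.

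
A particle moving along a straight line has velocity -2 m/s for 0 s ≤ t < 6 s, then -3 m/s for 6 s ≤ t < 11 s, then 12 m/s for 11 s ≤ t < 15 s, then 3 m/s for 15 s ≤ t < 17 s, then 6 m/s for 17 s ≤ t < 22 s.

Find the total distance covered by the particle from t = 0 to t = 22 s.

Distance (not displacement) is the total path length: add the absolute areas under v-t.
0–6 s: |-2| × 6 = 12 m
6–11 s: |-3| × 5 = 15 m
11–15 s: |12| × 4 = 48 m
15–17 s: |3| × 2 = 6 m
17–22 s: |6| × 5 = 30 m
Total distance = 111 m

111 m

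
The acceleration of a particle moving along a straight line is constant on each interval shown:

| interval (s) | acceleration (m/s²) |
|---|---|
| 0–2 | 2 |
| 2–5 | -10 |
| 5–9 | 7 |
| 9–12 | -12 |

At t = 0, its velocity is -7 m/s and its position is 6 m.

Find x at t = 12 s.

On each constant-a segment, Δv = aΔt and Δx = v₀Δt + ½aΔt²; chain segment to segment.
0–2 s: v starts -7 m/s; Δx = -7·2 + ½·2·2² = -10 m; v ends -3 m/s.
2–5 s: v starts -3 m/s; Δx = -3·3 + ½·-10·3² = -54 m; v ends -33 m/s.
5–9 s: v starts -33 m/s; Δx = -33·4 + ½·7·4² = -76 m; v ends -5 m/s.
9–12 s: v starts -5 m/s; Δx = -5·3 + ½·-12·3² = -69 m; v ends -41 m/s.
x(12) = 6 + Σ Δx = -203 m.

-203 m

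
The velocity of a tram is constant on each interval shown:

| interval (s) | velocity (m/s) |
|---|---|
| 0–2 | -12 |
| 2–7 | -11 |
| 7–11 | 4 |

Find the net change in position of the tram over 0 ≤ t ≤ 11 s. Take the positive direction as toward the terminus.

Net displacement equals the area under the velocity-time graph (areas below the axis count negative).
0–2 s: -12 × 2 = -24 m
2–7 s: -11 × 5 = -55 m
7–11 s: 4 × 4 = 16 m
Net displacement = -63 m

-63 m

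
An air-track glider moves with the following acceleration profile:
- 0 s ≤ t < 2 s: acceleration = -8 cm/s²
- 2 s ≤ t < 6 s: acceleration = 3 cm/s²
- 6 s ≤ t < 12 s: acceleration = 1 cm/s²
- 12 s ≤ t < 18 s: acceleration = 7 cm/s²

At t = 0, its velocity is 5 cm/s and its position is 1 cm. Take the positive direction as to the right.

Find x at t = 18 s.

167 cm

On each constant-a segment, Δv = aΔt and Δx = v₀Δt + ½aΔt²; chain segment to segment.
0–2 s: v starts 5 cm/s; Δx = 5·2 + ½·-8·2² = -6 cm; v ends -11 cm/s.
2–6 s: v starts -11 cm/s; Δx = -11·4 + ½·3·4² = -20 cm; v ends 1 cm/s.
6–12 s: v starts 1 cm/s; Δx = 1·6 + ½·1·6² = 24 cm; v ends 7 cm/s.
12–18 s: v starts 7 cm/s; Δx = 7·6 + ½·7·6² = 168 cm; v ends 49 cm/s.
x(18) = 1 + Σ Δx = 167 cm.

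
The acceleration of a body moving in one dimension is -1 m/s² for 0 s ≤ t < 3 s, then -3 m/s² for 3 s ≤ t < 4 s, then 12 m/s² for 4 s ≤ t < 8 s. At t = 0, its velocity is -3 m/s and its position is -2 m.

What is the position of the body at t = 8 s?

On each constant-a segment, Δv = aΔt and Δx = v₀Δt + ½aΔt²; chain segment to segment.
0–3 s: v starts -3 m/s; Δx = -3·3 + ½·-1·3² = -13.5 m; v ends -6 m/s.
3–4 s: v starts -6 m/s; Δx = -6·1 + ½·-3·1² = -7.5 m; v ends -9 m/s.
4–8 s: v starts -9 m/s; Δx = -9·4 + ½·12·4² = 60 m; v ends 39 m/s.
x(8) = -2 + Σ Δx = 37 m.

37 m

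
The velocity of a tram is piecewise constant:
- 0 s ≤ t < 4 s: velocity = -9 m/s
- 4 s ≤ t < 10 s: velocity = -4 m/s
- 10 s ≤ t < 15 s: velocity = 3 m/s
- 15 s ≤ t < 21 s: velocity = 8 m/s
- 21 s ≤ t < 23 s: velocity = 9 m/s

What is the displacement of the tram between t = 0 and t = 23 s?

21 m

Displacement is the signed area under the v-t curve.
0–4 s: -9 × 4 = -36 m
4–10 s: -4 × 6 = -24 m
10–15 s: 3 × 5 = 15 m
15–21 s: 8 × 6 = 48 m
21–23 s: 9 × 2 = 18 m
Net displacement = 21 m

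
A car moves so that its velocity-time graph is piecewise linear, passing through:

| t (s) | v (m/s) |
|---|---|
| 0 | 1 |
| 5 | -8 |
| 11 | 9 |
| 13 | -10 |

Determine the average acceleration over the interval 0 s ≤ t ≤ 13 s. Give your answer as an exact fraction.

-11/13 m/s²

Average acceleration = Δv/Δt = (-10 − 1)/(13 − 0) = -11/13 m/s².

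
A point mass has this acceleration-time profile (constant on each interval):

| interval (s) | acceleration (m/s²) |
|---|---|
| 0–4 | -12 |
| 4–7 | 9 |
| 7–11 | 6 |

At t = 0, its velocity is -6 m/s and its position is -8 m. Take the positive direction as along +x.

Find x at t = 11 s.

On each constant-a segment, Δv = aΔt and Δx = v₀Δt + ½aΔt²; chain segment to segment.
0–4 s: v starts -6 m/s; Δx = -6·4 + ½·-12·4² = -120 m; v ends -54 m/s.
4–7 s: v starts -54 m/s; Δx = -54·3 + ½·9·3² = -121.5 m; v ends -27 m/s.
7–11 s: v starts -27 m/s; Δx = -27·4 + ½·6·4² = -60 m; v ends -3 m/s.
x(11) = -8 + Σ Δx = -309.5 m.

-309.5 m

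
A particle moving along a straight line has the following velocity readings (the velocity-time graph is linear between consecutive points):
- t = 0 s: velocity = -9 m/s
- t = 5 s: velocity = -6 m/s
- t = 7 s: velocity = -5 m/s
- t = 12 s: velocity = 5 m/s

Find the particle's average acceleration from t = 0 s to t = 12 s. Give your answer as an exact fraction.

Average acceleration = Δv/Δt = (5 − -9)/(12 − 0) = 7/6 m/s².

7/6 m/s²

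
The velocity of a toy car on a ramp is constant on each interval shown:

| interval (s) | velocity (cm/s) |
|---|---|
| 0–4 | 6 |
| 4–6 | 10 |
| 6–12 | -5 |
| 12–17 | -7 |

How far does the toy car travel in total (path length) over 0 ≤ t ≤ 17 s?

Total distance travelled is ∫|v| dt — sum the magnitudes of each area piece.
0–4 s: |6| × 4 = 24 cm
4–6 s: |10| × 2 = 20 cm
6–12 s: |-5| × 6 = 30 cm
12–17 s: |-7| × 5 = 35 cm
Total distance = 109 cm

109 cm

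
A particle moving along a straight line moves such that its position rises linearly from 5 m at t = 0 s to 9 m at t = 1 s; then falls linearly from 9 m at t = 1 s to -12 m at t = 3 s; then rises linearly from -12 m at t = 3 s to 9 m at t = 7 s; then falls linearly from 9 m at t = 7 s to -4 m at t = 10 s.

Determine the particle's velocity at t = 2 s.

-10.5 m/s

Velocity is the slope of the x-t graph on 1–3 s: (-12 − 9)/(3 − 1) = -10.5 m/s.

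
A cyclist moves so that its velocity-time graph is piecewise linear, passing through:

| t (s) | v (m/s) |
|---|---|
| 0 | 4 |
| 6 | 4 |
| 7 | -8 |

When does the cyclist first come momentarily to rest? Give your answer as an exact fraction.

t = 19/3 s

v changes sign on 6–7 s (from 4 to -8); the graph is linear there, so v = 0 at t = 6 + (-4)·(7 − 6)/(-8 − 4) = 19/3 s.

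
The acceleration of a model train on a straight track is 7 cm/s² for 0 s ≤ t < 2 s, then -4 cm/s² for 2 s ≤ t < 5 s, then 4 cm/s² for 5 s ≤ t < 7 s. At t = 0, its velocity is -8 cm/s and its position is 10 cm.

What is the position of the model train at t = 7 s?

4 cm

On each constant-a segment, Δv = aΔt and Δx = v₀Δt + ½aΔt²; chain segment to segment.
0–2 s: v starts -8 cm/s; Δx = -8·2 + ½·7·2² = -2 cm; v ends 6 cm/s.
2–5 s: v starts 6 cm/s; Δx = 6·3 + ½·-4·3² = 0 cm; v ends -6 cm/s.
5–7 s: v starts -6 cm/s; Δx = -6·2 + ½·4·2² = -4 cm; v ends 2 cm/s.
x(7) = 10 + Σ Δx = 4 cm.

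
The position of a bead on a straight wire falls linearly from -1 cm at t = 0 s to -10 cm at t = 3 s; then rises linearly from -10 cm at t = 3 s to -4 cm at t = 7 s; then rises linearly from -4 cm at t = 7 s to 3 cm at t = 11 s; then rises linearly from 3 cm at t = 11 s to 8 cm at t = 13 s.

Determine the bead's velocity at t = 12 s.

Velocity is the slope of the x-t graph on 11–13 s: (8 − 3)/(13 − 11) = 2.5 cm/s.

2.5 cm/s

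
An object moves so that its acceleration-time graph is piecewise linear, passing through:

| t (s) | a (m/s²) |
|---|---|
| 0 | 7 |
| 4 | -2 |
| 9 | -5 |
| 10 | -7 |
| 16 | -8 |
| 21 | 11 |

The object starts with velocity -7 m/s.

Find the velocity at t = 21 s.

Δv equals the area under the a-t graph; then v = v₀ + Δv.
0–4 s: ½(7 + -2)(4) = 10 m/s
4–9 s: ½(-2 + -5)(5) = -17.5 m/s
9–10 s: ½(-5 + -7)(1) = -6 m/s
10–16 s: ½(-7 + -8)(6) = -45 m/s
16–21 s: ½(-8 + 11)(5) = 7.5 m/s
Δv = -51 m/s, so v(21) = -7 + (-51) = -58 m/s.

-58 m/s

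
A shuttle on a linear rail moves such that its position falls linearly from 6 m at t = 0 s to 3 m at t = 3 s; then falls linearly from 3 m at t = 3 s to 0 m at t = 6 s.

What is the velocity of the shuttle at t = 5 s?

-1 m/s

Velocity is the slope of the x-t graph on 3–6 s: (0 − 3)/(6 − 3) = -1 m/s.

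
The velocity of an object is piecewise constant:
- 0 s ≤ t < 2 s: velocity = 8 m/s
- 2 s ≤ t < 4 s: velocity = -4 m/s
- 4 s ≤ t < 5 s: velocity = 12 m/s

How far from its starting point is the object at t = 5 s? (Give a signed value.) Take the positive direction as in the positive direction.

Displacement is the signed area under the v-t curve.
0–2 s: 8 × 2 = 16 m
2–4 s: -4 × 2 = -8 m
4–5 s: 12 × 1 = 12 m
Net displacement = 20 m

20 m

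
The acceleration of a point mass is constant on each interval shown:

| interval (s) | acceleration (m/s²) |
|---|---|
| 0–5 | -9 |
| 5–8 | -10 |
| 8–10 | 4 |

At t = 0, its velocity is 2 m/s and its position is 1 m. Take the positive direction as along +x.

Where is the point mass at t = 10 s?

-413.5 m

On each constant-a segment, Δv = aΔt and Δx = v₀Δt + ½aΔt²; chain segment to segment.
0–5 s: v starts 2 m/s; Δx = 2·5 + ½·-9·5² = -102.5 m; v ends -43 m/s.
5–8 s: v starts -43 m/s; Δx = -43·3 + ½·-10·3² = -174 m; v ends -73 m/s.
8–10 s: v starts -73 m/s; Δx = -73·2 + ½·4·2² = -138 m; v ends -65 m/s.
x(10) = 1 + Σ Δx = -413.5 m.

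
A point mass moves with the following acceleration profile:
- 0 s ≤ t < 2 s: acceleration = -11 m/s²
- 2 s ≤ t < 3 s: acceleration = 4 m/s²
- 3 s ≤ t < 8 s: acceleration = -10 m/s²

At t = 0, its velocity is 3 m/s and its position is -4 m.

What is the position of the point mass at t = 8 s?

On each constant-a segment, Δv = aΔt and Δx = v₀Δt + ½aΔt²; chain segment to segment.
0–2 s: v starts 3 m/s; Δx = 3·2 + ½·-11·2² = -16 m; v ends -19 m/s.
2–3 s: v starts -19 m/s; Δx = -19·1 + ½·4·1² = -17 m; v ends -15 m/s.
3–8 s: v starts -15 m/s; Δx = -15·5 + ½·-10·5² = -200 m; v ends -65 m/s.
x(8) = -4 + Σ Δx = -237 m.

-237 m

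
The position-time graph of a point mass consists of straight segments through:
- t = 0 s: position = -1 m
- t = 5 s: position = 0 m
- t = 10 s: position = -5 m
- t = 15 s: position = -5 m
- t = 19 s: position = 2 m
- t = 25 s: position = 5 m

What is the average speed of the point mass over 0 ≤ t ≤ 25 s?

Average speed = (total path length)/(elapsed time); on a piecewise-linear x-t graph the path length is Σ|Δx|.
0–5 s: |Δx| = |0 − -1| = 1 m
5–10 s: |Δx| = |-5 − 0| = 5 m
10–15 s: |Δx| = |-5 − -5| = 0 m
15–19 s: |Δx| = |2 − -5| = 7 m
19–25 s: |Δx| = |5 − 2| = 3 m
Total path = 16 m; average speed = 16/25 = 0.64 m/s.

0.64 m/s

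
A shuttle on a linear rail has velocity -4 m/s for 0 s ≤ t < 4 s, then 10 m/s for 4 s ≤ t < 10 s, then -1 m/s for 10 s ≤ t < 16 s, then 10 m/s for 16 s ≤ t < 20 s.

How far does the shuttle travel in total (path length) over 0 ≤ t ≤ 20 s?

122 m

Distance (not displacement) is the total path length: add the absolute areas under v-t.
0–4 s: |-4| × 4 = 16 m
4–10 s: |10| × 6 = 60 m
10–16 s: |-1| × 6 = 6 m
16–20 s: |10| × 4 = 40 m
Total distance = 122 m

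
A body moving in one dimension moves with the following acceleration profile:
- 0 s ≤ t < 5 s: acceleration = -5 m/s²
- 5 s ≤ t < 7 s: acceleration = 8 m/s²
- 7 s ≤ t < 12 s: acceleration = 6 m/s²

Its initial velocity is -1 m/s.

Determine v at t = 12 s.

Δv equals the area under the a-t graph; then v = v₀ + Δv.
0–5 s: -5 × 5 = -25 m/s
5–7 s: 8 × 2 = 16 m/s
7–12 s: 6 × 5 = 30 m/s
Δv = 21 m/s, so v(12) = -1 + (21) = 20 m/s.

20 m/s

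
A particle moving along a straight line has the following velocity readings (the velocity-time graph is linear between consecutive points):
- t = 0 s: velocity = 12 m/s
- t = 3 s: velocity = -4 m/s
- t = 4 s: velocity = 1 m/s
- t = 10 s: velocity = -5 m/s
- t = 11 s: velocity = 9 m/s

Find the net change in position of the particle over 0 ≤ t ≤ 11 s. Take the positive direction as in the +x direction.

Displacement is the signed area under the v-t curve.
0–3 s: ½(12 + -4)(3) = 12 m
3–4 s: ½(-4 + 1)(1) = -1.5 m
4–10 s: ½(1 + -5)(6) = -12 m
10–11 s: ½(-5 + 9)(1) = 2 m
Net displacement = 0.5 m

0.5 m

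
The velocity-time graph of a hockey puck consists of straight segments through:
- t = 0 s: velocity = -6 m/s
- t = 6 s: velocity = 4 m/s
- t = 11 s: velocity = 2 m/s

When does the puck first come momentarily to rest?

v changes sign on 0–6 s (from -6 to 4); the graph is linear there, so v = 0 at t = 0 + (6)·(6 − 0)/(4 − -6) = 3.6 s.

t = 3.6 s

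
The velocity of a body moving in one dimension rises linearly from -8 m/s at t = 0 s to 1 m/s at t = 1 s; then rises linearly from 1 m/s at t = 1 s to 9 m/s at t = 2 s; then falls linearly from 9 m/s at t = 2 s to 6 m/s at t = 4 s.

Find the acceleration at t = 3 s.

-1.5 m/s²

Acceleration is the slope of the v-t graph on 2–4 s: (6 − 9)/(4 − 2) = -1.5 m/s².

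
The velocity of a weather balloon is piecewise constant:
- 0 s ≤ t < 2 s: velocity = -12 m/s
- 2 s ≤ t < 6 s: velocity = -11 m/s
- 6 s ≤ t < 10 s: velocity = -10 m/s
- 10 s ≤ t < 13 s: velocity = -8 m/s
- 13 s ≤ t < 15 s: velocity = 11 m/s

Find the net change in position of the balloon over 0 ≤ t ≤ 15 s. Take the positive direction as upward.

Net displacement equals the area under the velocity-time graph (areas below the axis count negative).
0–2 s: -12 × 2 = -24 m
2–6 s: -11 × 4 = -44 m
6–10 s: -10 × 4 = -40 m
10–13 s: -8 × 3 = -24 m
13–15 s: 11 × 2 = 22 m
Net displacement = -110 m

-110 m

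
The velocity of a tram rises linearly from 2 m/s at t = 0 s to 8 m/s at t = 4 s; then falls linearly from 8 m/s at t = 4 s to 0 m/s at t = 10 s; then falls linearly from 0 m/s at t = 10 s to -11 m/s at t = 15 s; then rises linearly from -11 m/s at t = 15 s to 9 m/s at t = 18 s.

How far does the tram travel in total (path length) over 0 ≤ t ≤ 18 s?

Distance (not displacement) is the total path length: add the absolute areas under v-t.
0–4 s: |½(2 + 8)(4)| = 20 m
4–10 s: |½(8 + 0)(6)| = 24 m
10–15 s: |½(0 + -11)(5)| = 27.5 m
15–18 s: v = 0 at t = 16.65 s; triangle areas 9.075 + 6.075 = 15.15 m
Total distance = 86.65 m

86.65 m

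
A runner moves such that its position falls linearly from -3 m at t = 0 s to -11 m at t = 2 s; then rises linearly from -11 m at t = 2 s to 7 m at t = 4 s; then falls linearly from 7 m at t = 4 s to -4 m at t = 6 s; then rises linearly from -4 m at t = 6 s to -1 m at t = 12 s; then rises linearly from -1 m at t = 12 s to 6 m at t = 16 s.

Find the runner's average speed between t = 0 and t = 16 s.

Average speed = (total path length)/(elapsed time); on a piecewise-linear x-t graph the path length is Σ|Δx|.
0–2 s: |Δx| = |-11 − -3| = 8 m
2–4 s: |Δx| = |7 − -11| = 18 m
4–6 s: |Δx| = |-4 − 7| = 11 m
6–12 s: |Δx| = |-1 − -4| = 3 m
12–16 s: |Δx| = |6 − -1| = 7 m
Total path = 47 m; average speed = 47/16 = 2.9375 m/s.

2.9375 m/s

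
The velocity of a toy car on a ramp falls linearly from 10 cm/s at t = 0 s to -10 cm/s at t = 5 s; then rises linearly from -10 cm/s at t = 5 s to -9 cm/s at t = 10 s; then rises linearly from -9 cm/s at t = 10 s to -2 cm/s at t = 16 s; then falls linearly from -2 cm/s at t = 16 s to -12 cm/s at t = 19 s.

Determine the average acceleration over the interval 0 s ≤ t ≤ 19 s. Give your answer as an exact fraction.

-22/19 cm/s²

Average acceleration = Δv/Δt = (-12 − 10)/(19 − 0) = -22/19 cm/s².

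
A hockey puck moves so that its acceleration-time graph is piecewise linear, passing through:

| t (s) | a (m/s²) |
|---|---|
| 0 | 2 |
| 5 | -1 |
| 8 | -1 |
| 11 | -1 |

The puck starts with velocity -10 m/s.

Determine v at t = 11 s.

-13.5 m/s

Δv equals the area under the a-t graph; then v = v₀ + Δv.
0–5 s: ½(2 + -1)(5) = 2.5 m/s
5–8 s: -1 × 3 = -3 m/s
8–11 s: -1 × 3 = -3 m/s
Δv = -3.5 m/s, so v(11) = -10 + (-3.5) = -13.5 m/s.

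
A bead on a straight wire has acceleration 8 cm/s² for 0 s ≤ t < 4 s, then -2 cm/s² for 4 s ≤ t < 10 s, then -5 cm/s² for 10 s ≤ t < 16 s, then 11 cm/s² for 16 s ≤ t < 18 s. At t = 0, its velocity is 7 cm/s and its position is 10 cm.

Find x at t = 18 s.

388 cm

On each constant-a segment, Δv = aΔt and Δx = v₀Δt + ½aΔt²; chain segment to segment.
0–4 s: v starts 7 cm/s; Δx = 7·4 + ½·8·4² = 92 cm; v ends 39 cm/s.
4–10 s: v starts 39 cm/s; Δx = 39·6 + ½·-2·6² = 198 cm; v ends 27 cm/s.
10–16 s: v starts 27 cm/s; Δx = 27·6 + ½·-5·6² = 72 cm; v ends -3 cm/s.
16–18 s: v starts -3 cm/s; Δx = -3·2 + ½·11·2² = 16 cm; v ends 19 cm/s.
x(18) = 10 + Σ Δx = 388 cm.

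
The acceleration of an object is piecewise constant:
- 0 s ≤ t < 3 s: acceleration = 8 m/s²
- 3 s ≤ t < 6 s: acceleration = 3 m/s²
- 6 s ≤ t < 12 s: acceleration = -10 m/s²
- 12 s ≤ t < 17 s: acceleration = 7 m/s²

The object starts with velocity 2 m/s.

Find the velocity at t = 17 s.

10 m/s

Δv equals the area under the a-t graph; then v = v₀ + Δv.
0–3 s: 8 × 3 = 24 m/s
3–6 s: 3 × 3 = 9 m/s
6–12 s: -10 × 6 = -60 m/s
12–17 s: 7 × 5 = 35 m/s
Δv = 8 m/s, so v(17) = 2 + (8) = 10 m/s.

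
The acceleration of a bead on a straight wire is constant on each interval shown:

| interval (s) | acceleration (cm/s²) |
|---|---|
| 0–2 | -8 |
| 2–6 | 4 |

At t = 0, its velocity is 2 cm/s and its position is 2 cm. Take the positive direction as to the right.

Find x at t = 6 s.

On each constant-a segment, Δv = aΔt and Δx = v₀Δt + ½aΔt²; chain segment to segment.
0–2 s: v starts 2 cm/s; Δx = 2·2 + ½·-8·2² = -12 cm; v ends -14 cm/s.
2–6 s: v starts -14 cm/s; Δx = -14·4 + ½·4·4² = -24 cm; v ends 2 cm/s.
x(6) = 2 + Σ Δx = -34 cm.

-34 cm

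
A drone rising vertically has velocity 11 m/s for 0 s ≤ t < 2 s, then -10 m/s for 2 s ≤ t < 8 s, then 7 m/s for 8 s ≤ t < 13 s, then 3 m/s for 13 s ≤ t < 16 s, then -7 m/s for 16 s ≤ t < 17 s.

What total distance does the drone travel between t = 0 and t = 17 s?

133 m

Distance (not displacement) is the total path length: add the absolute areas under v-t.
0–2 s: |11| × 2 = 22 m
2–8 s: |-10| × 6 = 60 m
8–13 s: |7| × 5 = 35 m
13–16 s: |3| × 3 = 9 m
16–17 s: |-7| × 1 = 7 m
Total distance = 133 m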